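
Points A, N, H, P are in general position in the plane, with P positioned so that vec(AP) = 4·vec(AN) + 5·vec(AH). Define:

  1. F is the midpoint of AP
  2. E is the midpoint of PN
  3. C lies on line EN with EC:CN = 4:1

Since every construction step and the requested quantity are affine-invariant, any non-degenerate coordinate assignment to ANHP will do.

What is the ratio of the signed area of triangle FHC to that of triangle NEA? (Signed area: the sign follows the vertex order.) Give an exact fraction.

[FHC]:[NEA] = 59/50

Choose coordinates A = (0, 0), N = (1, 0), H = (0, 1), P = (4, 5).
1. F is the midpoint of AP ⇒ F = (2, 5/2)
2. E is the midpoint of PN ⇒ E = (5/2, 5/2)
3. C lies on line EN with EC:CN = 4:1 ⇒ C = (13/10, 1/2)
2·[FHC] = 59/20, 2·[NEA] = 5/2
[FHC]:[NEA] = 59/20:5/2 = 59/50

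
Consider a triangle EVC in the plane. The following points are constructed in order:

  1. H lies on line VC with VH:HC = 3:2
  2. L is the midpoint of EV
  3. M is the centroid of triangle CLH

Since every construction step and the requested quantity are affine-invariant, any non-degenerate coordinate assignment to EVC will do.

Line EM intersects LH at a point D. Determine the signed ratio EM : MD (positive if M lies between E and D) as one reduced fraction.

EM:MD = 7/2

Assign E = (0, 0), V = (1, 0), C = (0, 1) — the answer is frame-independent, so this choice is without loss of generality.
1. H lies on line VC with VH:HC = 3:2 ⇒ H = (2/5, 3/5)
2. L is the midpoint of EV ⇒ L = (1/2, 0)
3. M is the centroid of triangle CLH ⇒ M = (3/10, 8/15)
line EM meets LH at D = (27/70, 24/35)
M = E + t·(D−E) with t = 7/9, so EM:MD = 7/9:2/9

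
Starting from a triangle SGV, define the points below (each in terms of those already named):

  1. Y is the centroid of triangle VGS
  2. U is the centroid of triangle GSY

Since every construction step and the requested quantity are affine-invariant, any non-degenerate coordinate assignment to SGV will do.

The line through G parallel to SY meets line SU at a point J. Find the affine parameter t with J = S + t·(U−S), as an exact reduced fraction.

Set S = (0, 0), G = (1, 0), V = (0, 1); any affine frame gives the same invariant.
1. Y is the centroid of triangle VGS ⇒ Y = (1/3, 1/3)
2. U is the centroid of triangle GSY ⇒ U = (4/9, 1/9)
through G parallel to SY: direction (1/3, 1/3); meets SU at J = (4/3, 1/3)
J = S + t·(U−S) with t = 3

t = 3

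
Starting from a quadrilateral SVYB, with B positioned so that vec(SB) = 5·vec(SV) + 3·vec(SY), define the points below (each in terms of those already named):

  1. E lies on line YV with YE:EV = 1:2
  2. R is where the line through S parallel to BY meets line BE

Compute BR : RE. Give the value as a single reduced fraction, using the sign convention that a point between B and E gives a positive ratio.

Set S = (0, 0), V = (1, 0), Y = (0, 1), B = (5, 3); any affine frame gives the same invariant.
1. E lies on line YV with YE:EV = 1:2 ⇒ E = (1/3, 2/3)
2. R is where the line through S parallel to BY meets line BE ⇒ R = (-5, -2)
R = B + t·(E−B) with t = 15/7, so BR:RE = t:(1−t) = 15/7:-8/7

BR:RE = -15/8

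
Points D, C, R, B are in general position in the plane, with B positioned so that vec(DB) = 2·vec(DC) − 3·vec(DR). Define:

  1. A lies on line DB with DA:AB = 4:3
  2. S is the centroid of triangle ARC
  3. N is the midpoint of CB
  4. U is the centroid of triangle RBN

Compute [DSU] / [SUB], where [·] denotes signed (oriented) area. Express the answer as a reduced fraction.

Assign D = (0, 0), C = (1, 0), R = (0, 1), B = (2, -3) — the answer is frame-independent, so this choice is without loss of generality.
1. A lies on line DB with DA:AB = 4:3 ⇒ A = (8/7, -12/7)
2. S is the centroid of triangle ARC ⇒ S = (5/7, -5/21)
3. N is the midpoint of CB ⇒ N = (3/2, -3/2)
4. U is the centroid of triangle RBN ⇒ U = (7/6, -7/6)
2·[DSU] = -5/9, 2·[SUB] = -1/18
[DSU]:[SUB] = -5/9:-1/18 = 10

[DSU]:[SUB] = 10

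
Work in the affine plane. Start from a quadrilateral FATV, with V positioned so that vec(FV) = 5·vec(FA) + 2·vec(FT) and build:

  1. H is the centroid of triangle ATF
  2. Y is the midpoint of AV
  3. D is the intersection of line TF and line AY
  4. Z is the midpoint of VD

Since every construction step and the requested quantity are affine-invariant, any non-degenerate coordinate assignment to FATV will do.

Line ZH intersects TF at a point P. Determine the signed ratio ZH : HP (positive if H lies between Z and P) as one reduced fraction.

Choose coordinates F = (0, 0), A = (1, 0), T = (0, 1), V = (5, 2).
1. H is the centroid of triangle ATF ⇒ H = (1/3, 1/3)
2. Y is the midpoint of AV ⇒ Y = (3, 1)
3. D is the intersection of line TF and line AY ⇒ D = (0, -1/2)
4. Z is the midpoint of VD ⇒ Z = (5/2, 3/4)
line ZH meets TF at P = (0, 7/26)
H = Z + t·(P−Z) with t = 13/15, so ZH:HP = 13/15:2/15

ZH:HP = 13/2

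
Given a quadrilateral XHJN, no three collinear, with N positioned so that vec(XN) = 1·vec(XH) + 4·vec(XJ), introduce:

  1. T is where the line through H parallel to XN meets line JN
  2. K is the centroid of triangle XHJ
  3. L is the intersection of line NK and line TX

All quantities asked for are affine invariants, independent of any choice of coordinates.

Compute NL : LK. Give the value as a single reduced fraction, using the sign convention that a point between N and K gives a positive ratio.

Work in coordinates with X = (0, 0), H = (1, 0), J = (0, 1), N = (1, 4).
1. T is where the line through H parallel to XN meets line JN ⇒ T = (5, 16)
2. K is the centroid of triangle XHJ ⇒ K = (1/3, 1/3)
3. L is the intersection of line NK and line TX ⇒ L = (15/23, 48/23)
L = N + t·(K−N) with t = 12/23, so NL:LK = t:(1−t) = 12/23:11/23

NL:LK = 12/11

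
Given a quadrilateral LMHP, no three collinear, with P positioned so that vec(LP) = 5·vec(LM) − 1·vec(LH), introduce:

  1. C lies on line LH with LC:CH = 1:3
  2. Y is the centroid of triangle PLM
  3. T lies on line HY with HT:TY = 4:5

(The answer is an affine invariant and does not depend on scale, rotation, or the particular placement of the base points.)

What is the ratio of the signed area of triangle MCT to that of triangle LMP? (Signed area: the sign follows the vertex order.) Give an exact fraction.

[MCT]:[LMP] = 41/108

Work in coordinates with L = (0, 0), M = (1, 0), H = (0, 1), P = (5, -1).
1. C lies on line LH with LC:CH = 1:3 ⇒ C = (0, 1/4)
2. Y is the centroid of triangle PLM ⇒ Y = (2, -1/3)
3. T lies on line HY with HT:TY = 4:5 ⇒ T = (8/9, 11/27)
2·[MCT] = -41/108, 2·[LMP] = -1
[MCT]:[LMP] = -41/108:-1 = 41/108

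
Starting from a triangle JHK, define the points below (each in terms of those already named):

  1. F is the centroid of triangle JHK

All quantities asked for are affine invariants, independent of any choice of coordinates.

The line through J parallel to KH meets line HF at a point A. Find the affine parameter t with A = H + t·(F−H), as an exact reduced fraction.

Work in coordinates with J = (0, 0), H = (1, 0), K = (0, 1).
1. F is the centroid of triangle JHK ⇒ F = (1/3, 1/3)
through J parallel to KH: direction (1, -1); meets HF at A = (-1, 1)
A = H + t·(F−H) with t = 3

t = 3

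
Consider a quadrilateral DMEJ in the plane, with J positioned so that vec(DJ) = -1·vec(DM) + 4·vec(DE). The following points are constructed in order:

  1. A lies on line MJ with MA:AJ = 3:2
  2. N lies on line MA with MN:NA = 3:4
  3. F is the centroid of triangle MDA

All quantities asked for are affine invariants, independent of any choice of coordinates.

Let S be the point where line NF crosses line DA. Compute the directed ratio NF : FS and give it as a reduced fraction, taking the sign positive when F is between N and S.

Assign D = (0, 0), M = (1, 0), E = (0, 1), J = (-1, 4) — the answer is frame-independent, so this choice is without loss of generality.
1. A lies on line MJ with MA:AJ = 3:2 ⇒ A = (-1/5, 12/5)
2. N lies on line MA with MN:NA = 3:4 ⇒ N = (17/35, 36/35)
3. F is the centroid of triangle MDA ⇒ F = (4/15, 4/5)
line NF meets DA at S = (-1/25, 12/25)
F = N + t·(S−N) with t = 5/12, so NF:FS = 5/12:7/12

NF:FS = 5/7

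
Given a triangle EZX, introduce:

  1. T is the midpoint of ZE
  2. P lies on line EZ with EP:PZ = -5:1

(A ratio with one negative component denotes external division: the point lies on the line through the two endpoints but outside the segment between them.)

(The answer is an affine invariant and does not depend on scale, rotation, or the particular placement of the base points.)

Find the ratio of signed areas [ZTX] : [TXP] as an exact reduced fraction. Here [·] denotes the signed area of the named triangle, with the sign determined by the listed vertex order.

Assign E = (0, 0), Z = (1, 0), X = (0, 1) — the answer is frame-independent, so this choice is without loss of generality.
1. T is the midpoint of ZE ⇒ T = (1/2, 0)
2. P lies on line EZ with EP:PZ = -5:1 ⇒ P = (5/4, 0)
2·[ZTX] = -1/2, 2·[TXP] = -3/4
[ZTX]:[TXP] = -1/2:-3/4 = 2/3

[ZTX]:[TXP] = 2/3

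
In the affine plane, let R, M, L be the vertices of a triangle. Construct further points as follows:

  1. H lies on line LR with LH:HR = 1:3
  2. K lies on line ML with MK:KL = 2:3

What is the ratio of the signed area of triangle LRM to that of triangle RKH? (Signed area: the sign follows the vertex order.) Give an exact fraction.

[LRM]:[RKH] = 20/9

Choose coordinates R = (0, 0), M = (1, 0), L = (0, 1).
1. H lies on line LR with LH:HR = 1:3 ⇒ H = (0, 3/4)
2. K lies on line ML with MK:KL = 2:3 ⇒ K = (3/5, 2/5)
2·[LRM] = 1, 2·[RKH] = 9/20
[LRM]:[RKH] = 1:9/20 = 20/9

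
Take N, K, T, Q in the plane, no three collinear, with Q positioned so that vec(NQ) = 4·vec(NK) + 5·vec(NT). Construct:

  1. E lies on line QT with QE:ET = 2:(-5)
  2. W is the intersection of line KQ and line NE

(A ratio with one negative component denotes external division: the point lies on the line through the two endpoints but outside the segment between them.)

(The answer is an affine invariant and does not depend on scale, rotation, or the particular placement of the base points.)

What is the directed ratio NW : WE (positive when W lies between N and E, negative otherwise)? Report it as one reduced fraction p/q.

Set N = (0, 0), K = (1, 0), T = (0, 1), Q = (4, 5); any affine frame gives the same invariant.
1. E lies on line QT with QE:ET = 2:(-5) ⇒ E = (20/3, 23/3)
2. W is the intersection of line KQ and line NE ⇒ W = (100/31, 115/31)
W = N + t·(E−N) with t = 15/31, so NW:WE = t:(1−t) = 15/31:16/31

NW:WE = 15/16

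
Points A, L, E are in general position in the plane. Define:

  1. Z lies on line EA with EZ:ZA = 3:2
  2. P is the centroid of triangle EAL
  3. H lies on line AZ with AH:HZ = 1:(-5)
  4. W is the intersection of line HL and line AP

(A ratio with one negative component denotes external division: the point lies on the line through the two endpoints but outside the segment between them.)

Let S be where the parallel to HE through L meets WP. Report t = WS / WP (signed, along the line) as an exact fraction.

t = 5/2

Assign A = (0, 0), L = (1, 0), E = (0, 1) — the answer is frame-independent, so this choice is without loss of generality.
1. Z lies on line EA with EZ:ZA = 3:2 ⇒ Z = (0, 2/5)
2. P is the centroid of triangle EAL ⇒ P = (1/3, 1/3)
3. H lies on line AZ with AH:HZ = 1:(-5) ⇒ H = (0, -1/10)
4. W is the intersection of line HL and line AP ⇒ W = (-1/9, -1/9)
through L parallel to HE: direction (0, 11/10); meets WP at S = (1, 1)
S = W + t·(P−W) with t = 5/2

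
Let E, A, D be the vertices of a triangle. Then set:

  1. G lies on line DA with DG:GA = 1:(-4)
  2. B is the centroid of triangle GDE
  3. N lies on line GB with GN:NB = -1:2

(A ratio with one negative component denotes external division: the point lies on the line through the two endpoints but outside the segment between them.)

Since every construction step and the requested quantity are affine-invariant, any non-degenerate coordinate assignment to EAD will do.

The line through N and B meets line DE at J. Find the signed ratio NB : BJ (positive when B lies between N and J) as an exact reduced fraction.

Assign E = (0, 0), A = (1, 0), D = (0, 1) — the answer is frame-independent, so this choice is without loss of generality.
1. G lies on line DA with DG:GA = 1:(-4) ⇒ G = (-1/3, 4/3)
2. B is the centroid of triangle GDE ⇒ B = (-1/9, 7/9)
3. N lies on line GB with GN:NB = -1:2 ⇒ N = (-5/9, 17/9)
line NB meets DE at J = (0, 1/2)
B = N + t·(J−N) with t = 4/5, so NB:BJ = 4/5:1/5

NB:BJ = 4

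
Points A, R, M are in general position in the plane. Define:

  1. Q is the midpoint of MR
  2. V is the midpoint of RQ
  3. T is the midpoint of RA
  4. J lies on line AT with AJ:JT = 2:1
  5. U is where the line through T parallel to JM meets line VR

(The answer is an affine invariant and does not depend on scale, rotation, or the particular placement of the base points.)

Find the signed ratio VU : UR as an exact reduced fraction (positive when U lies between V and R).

VU:UR = -2/3

Set A = (0, 0), R = (1, 0), M = (0, 1); any affine frame gives the same invariant.
1. Q is the midpoint of MR ⇒ Q = (1/2, 1/2)
2. V is the midpoint of RQ ⇒ V = (3/4, 1/4)
3. T is the midpoint of RA ⇒ T = (1/2, 0)
4. J lies on line AT with AJ:JT = 2:1 ⇒ J = (1/3, 0)
5. U is where the line through T parallel to JM meets line VR ⇒ U = (1/4, 3/4)
U = V + t·(R−V) with t = -2, so VU:UR = t:(1−t) = -2:3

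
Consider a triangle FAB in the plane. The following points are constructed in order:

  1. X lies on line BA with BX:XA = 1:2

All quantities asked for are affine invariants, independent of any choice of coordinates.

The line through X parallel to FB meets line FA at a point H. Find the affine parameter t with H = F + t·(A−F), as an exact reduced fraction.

Assign F = (0, 0), A = (1, 0), B = (0, 1) — the answer is frame-independent, so this choice is without loss of generality.
1. X lies on line BA with BX:XA = 1:2 ⇒ X = (1/3, 2/3)
through X parallel to FB: direction (0, 1); meets FA at H = (1/3, 0)
H = F + t·(A−F) with t = 1/3

t = 1/3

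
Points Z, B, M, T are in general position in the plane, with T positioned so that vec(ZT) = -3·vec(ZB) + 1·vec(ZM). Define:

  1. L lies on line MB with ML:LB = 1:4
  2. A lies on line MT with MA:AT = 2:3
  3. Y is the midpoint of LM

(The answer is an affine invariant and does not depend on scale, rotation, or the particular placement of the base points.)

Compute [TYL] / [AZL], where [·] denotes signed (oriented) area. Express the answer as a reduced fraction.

Set Z = (0, 0), B = (1, 0), M = (0, 1), T = (-3, 1); any affine frame gives the same invariant.
1. L lies on line MB with ML:LB = 1:4 ⇒ L = (1/5, 4/5)
2. A lies on line MT with MA:AT = 2:3 ⇒ A = (-6/5, 1)
3. Y is the midpoint of LM ⇒ Y = (1/10, 9/10)
2·[TYL] = -3/10, 2·[AZL] = 29/25
[TYL]:[AZL] = -3/10:29/25 = -15/58

[TYL]:[AZL] = -15/58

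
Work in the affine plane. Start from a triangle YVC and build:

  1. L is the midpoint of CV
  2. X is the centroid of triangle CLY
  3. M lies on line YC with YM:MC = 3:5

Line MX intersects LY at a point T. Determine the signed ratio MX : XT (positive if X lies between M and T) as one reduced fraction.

Set Y = (0, 0), V = (1, 0), C = (0, 1); any affine frame gives the same invariant.
1. L is the midpoint of CV ⇒ L = (1/2, 1/2)
2. X is the centroid of triangle CLY ⇒ X = (1/6, 1/2)
3. M lies on line YC with YM:MC = 3:5 ⇒ M = (0, 3/8)
line MX meets LY at T = (3/2, 3/2)
X = M + t·(T−M) with t = 1/9, so MX:XT = 1/9:8/9

MX:XT = 1/8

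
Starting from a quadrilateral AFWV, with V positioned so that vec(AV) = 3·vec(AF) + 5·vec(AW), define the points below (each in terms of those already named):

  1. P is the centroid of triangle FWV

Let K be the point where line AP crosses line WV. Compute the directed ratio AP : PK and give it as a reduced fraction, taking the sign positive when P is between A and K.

AP:PK = 2/7

Work in coordinates with A = (0, 0), F = (1, 0), W = (0, 1), V = (3, 5).
1. P is the centroid of triangle FWV ⇒ P = (4/3, 2)
line AP meets WV at K = (6, 9)
P = A + t·(K−A) with t = 2/9, so AP:PK = 2/9:7/9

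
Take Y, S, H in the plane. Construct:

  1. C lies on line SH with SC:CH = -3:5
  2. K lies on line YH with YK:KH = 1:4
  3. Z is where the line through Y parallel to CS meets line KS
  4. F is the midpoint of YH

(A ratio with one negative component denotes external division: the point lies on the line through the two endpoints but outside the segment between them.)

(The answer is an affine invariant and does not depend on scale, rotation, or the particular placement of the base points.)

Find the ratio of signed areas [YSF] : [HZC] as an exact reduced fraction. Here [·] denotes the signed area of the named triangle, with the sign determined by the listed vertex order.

Work in coordinates with Y = (0, 0), S = (1, 0), H = (0, 1).
1. C lies on line SH with SC:CH = -3:5 ⇒ C = (5/2, -3/2)
2. K lies on line YH with YK:KH = 1:4 ⇒ K = (0, 1/5)
3. Z is where the line through Y parallel to CS meets line KS ⇒ Z = (-1/4, 1/4)
4. F is the midpoint of YH ⇒ F = (0, 1/2)
2·[YSF] = 1/2, 2·[HZC] = 5/2
[YSF]:[HZC] = 1/2:5/2 = 1/5

[YSF]:[HZC] = 1/5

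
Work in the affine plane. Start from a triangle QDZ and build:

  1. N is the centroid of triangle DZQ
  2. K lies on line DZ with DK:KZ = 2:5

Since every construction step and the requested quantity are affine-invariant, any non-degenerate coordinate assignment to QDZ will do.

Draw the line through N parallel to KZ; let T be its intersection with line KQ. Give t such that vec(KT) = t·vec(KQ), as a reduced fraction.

t = 1/3

Work in coordinates with Q = (0, 0), D = (1, 0), Z = (0, 1).
1. N is the centroid of triangle DZQ ⇒ N = (1/3, 1/3)
2. K lies on line DZ with DK:KZ = 2:5 ⇒ K = (5/7, 2/7)
through N parallel to KZ: direction (-5/7, 5/7); meets KQ at T = (10/21, 4/21)
T = K + t·(Q−K) with t = 1/3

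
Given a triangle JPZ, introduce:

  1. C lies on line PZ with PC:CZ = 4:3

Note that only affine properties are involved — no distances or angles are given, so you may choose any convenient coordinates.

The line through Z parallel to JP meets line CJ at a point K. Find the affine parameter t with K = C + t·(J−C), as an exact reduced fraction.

t = -3/4

Work in coordinates with J = (0, 0), P = (1, 0), Z = (0, 1).
1. C lies on line PZ with PC:CZ = 4:3 ⇒ C = (3/7, 4/7)
through Z parallel to JP: direction (1, 0); meets CJ at K = (3/4, 1)
K = C + t·(J−C) with t = -3/4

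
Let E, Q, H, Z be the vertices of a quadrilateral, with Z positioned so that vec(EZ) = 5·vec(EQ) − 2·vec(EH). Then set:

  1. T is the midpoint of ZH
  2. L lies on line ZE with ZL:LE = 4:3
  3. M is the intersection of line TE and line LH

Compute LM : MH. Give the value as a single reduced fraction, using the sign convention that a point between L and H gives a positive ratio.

Work in coordinates with E = (0, 0), Q = (1, 0), H = (0, 1), Z = (5, -2).
1. T is the midpoint of ZH ⇒ T = (5/2, -1/2)
2. L lies on line ZE with ZL:LE = 4:3 ⇒ L = (15/7, -6/7)
3. M is the intersection of line TE and line LH ⇒ M = (3/2, -3/10)
M = L + t·(H−L) with t = 3/10, so LM:MH = t:(1−t) = 3/10:7/10

LM:MH = 3/7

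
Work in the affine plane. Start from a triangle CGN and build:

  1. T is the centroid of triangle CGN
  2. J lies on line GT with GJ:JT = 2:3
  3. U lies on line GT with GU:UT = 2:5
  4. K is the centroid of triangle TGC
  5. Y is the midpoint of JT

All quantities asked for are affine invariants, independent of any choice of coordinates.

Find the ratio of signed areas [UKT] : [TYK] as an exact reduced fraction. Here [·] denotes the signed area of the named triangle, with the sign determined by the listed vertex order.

[UKT]:[TYK] = 50/21

Set C = (0, 0), G = (1, 0), N = (0, 1); any affine frame gives the same invariant.
1. T is the centroid of triangle CGN ⇒ T = (1/3, 1/3)
2. J lies on line GT with GJ:JT = 2:3 ⇒ J = (11/15, 2/15)
3. U lies on line GT with GU:UT = 2:5 ⇒ U = (17/21, 2/21)
4. K is the centroid of triangle TGC ⇒ K = (4/9, 1/9)
5. Y is the midpoint of JT ⇒ Y = (8/15, 7/30)
2·[UKT] = -5/63, 2·[TYK] = -1/30
[UKT]:[TYK] = -5/63:-1/30 = 50/21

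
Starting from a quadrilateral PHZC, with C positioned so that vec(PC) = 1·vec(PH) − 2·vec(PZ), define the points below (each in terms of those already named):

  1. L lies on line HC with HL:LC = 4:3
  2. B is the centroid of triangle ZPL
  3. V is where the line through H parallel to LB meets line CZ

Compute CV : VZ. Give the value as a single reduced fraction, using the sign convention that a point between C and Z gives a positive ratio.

Work in coordinates with P = (0, 0), H = (1, 0), Z = (0, 1), C = (1, -2).
1. L lies on line HC with HL:LC = 4:3 ⇒ L = (1, -8/7)
2. B is the centroid of triangle ZPL ⇒ B = (1/3, -1/21)
3. V is where the line through H parallel to LB meets line CZ ⇒ V = (-9/19, 46/19)
V = C + t·(Z−C) with t = 28/19, so CV:VZ = t:(1−t) = 28/19:-9/19

CV:VZ = -28/9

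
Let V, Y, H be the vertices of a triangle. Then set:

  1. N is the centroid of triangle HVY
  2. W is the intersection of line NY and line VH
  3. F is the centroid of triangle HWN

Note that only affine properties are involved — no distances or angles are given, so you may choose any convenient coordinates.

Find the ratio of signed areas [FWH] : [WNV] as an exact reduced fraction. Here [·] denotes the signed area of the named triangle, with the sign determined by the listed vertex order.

[FWH]:[WNV] = 1/3

Choose coordinates V = (0, 0), Y = (1, 0), H = (0, 1).
1. N is the centroid of triangle HVY ⇒ N = (1/3, 1/3)
2. W is the intersection of line NY and line VH ⇒ W = (0, 1/2)
3. F is the centroid of triangle HWN ⇒ F = (1/9, 11/18)
2·[FWH] = -1/18, 2·[WNV] = -1/6
[FWH]:[WNV] = -1/18:-1/6 = 1/3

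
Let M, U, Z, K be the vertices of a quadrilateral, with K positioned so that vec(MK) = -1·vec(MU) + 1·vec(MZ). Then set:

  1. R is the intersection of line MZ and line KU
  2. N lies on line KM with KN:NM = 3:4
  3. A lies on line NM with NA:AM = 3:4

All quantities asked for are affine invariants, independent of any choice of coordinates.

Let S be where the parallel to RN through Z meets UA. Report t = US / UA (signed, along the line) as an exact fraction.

t = 49/9

Work in coordinates with M = (0, 0), U = (1, 0), Z = (0, 1), K = (-1, 1).
1. R is the intersection of line MZ and line KU ⇒ R = (0, 1/2)
2. N lies on line KM with KN:NM = 3:4 ⇒ N = (-4/7, 4/7)
3. A lies on line NM with NA:AM = 3:4 ⇒ A = (-16/49, 16/49)
through Z parallel to RN: direction (-4/7, 1/14); meets UA at S = (-56/9, 16/9)
S = U + t·(A−U) with t = 49/9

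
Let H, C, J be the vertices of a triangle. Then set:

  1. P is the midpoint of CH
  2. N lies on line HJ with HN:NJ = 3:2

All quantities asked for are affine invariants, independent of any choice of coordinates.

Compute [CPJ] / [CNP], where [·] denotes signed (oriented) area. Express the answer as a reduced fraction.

Work in coordinates with H = (0, 0), C = (1, 0), J = (0, 1).
1. P is the midpoint of CH ⇒ P = (1/2, 0)
2. N lies on line HJ with HN:NJ = 3:2 ⇒ N = (0, 3/5)
2·[CPJ] = -1/2, 2·[CNP] = 3/10
[CPJ]:[CNP] = -1/2:3/10 = -5/3

[CPJ]:[CNP] = -5/3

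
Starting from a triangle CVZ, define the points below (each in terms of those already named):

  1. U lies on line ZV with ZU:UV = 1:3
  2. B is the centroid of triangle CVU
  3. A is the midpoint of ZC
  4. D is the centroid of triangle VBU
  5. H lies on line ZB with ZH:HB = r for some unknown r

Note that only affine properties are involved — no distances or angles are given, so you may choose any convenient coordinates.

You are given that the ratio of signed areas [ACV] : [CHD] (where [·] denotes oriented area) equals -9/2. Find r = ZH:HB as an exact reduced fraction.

r = 4

Work in coordinates with C = (0, 0), V = (1, 0), Z = (0, 1).
1. U lies on line ZV with ZU:UV = 1:3 ⇒ U = (1/4, 3/4)
2. B is the centroid of triangle CVU ⇒ B = (5/12, 1/4)
3. A is the midpoint of ZC ⇒ A = (0, 1/2)
4. D is the centroid of triangle VBU ⇒ D = (5/9, 1/3)
5. With ZH:HB = r, write λ = r/(r+1) so H = Z + λ·(B−Z); H is affine-linear in λ
Every point depending on H is an affine combination of H and λ-independent points, so each such coordinate is linear in λ; the λ² term in each signed area is a multiple of (B−Z)×(B−Z) = 0, so 2·[ACV] and 2·[CHD] are each linear in λ. Evaluating at λ=0 and λ=1:
  2·[ACV] = 1/2,   2·[CHD] = 5/9·λ − 5/9
So [ACV]:[CHD] = (1/2) / (5/9·λ − 5/9). Setting this equal to -9/2:
  1/2 = -9/2·(5/9·λ − 5/9)  ⇒  λ = 4/5
Then r = λ/(1−λ) = (4/5)/(1/5) = 4. Check: with r = 4, H = (1/3, 2/5) and [ACV]:[CHD] = -9/2 as required.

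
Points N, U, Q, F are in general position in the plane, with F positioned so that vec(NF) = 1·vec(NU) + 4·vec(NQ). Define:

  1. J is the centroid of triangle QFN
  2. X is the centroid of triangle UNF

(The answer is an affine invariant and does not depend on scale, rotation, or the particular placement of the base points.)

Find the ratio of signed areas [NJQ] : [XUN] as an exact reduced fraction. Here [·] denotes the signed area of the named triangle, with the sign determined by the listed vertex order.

[NJQ]:[XUN] = -1/4

Set N = (0, 0), U = (1, 0), Q = (0, 1), F = (1, 4); any affine frame gives the same invariant.
1. J is the centroid of triangle QFN ⇒ J = (1/3, 5/3)
2. X is the centroid of triangle UNF ⇒ X = (2/3, 4/3)
2·[NJQ] = 1/3, 2·[XUN] = -4/3
[NJQ]:[XUN] = 1/3:-4/3 = -1/4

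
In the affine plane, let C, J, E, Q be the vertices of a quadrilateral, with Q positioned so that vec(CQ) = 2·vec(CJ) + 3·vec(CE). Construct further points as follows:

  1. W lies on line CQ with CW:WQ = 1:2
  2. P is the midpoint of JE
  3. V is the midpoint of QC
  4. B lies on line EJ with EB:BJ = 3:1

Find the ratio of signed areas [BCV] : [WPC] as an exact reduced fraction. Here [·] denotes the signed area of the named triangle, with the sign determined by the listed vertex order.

Work in coordinates with C = (0, 0), J = (1, 0), E = (0, 1), Q = (2, 3).
1. W lies on line CQ with CW:WQ = 1:2 ⇒ W = (2/3, 1)
2. P is the midpoint of JE ⇒ P = (1/2, 1/2)
3. V is the midpoint of QC ⇒ V = (1, 3/2)
4. B lies on line EJ with EB:BJ = 3:1 ⇒ B = (3/4, 1/4)
2·[BCV] = -7/8, 2·[WPC] = -1/6
[BCV]:[WPC] = -7/8:-1/6 = 21/4

[BCV]:[WPC] = 21/4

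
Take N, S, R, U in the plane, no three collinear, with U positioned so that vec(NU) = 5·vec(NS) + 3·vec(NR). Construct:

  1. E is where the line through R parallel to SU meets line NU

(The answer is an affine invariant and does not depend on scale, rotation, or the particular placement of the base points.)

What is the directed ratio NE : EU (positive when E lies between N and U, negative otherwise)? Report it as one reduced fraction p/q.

NE:EU = -4/7

Set N = (0, 0), S = (1, 0), R = (0, 1), U = (5, 3); any affine frame gives the same invariant.
1. E is where the line through R parallel to SU meets line NU ⇒ E = (-20/3, -4)
E = N + t·(U−N) with t = -4/3, so NE:EU = t:(1−t) = -4/3:7/3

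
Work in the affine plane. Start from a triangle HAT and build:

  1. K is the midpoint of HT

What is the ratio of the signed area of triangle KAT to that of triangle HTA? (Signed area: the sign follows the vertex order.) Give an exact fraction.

[KAT]:[HTA] = -1/2

Assign H = (0, 0), A = (1, 0), T = (0, 1) — the answer is frame-independent, so this choice is without loss of generality.
1. K is the midpoint of HT ⇒ K = (0, 1/2)
2·[KAT] = 1/2, 2·[HTA] = -1
[KAT]:[HTA] = 1/2:-1 = -1/2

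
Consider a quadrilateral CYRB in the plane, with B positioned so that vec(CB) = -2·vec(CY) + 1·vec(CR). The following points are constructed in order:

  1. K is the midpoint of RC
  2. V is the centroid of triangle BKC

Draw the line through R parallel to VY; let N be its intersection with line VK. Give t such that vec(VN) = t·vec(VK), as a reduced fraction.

t = 7/2

Set C = (0, 0), Y = (1, 0), R = (0, 1), B = (-2, 1); any affine frame gives the same invariant.
1. K is the midpoint of RC ⇒ K = (0, 1/2)
2. V is the centroid of triangle BKC ⇒ V = (-2/3, 1/2)
through R parallel to VY: direction (5/3, -1/2); meets VK at N = (5/3, 1/2)
N = V + t·(K−V) with t = 7/2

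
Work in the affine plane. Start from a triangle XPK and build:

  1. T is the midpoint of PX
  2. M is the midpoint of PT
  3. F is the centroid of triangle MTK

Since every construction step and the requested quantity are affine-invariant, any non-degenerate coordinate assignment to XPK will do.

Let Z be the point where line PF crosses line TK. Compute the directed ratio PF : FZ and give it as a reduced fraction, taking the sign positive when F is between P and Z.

Assign X = (0, 0), P = (1, 0), K = (0, 1) — the answer is frame-independent, so this choice is without loss of generality.
1. T is the midpoint of PX ⇒ T = (1/2, 0)
2. M is the midpoint of PT ⇒ M = (3/4, 0)
3. F is the centroid of triangle MTK ⇒ F = (5/12, 1/3)
line PF meets TK at Z = (3/10, 2/5)
F = P + t·(Z−P) with t = 5/6, so PF:FZ = 5/6:1/6

PF:FZ = 5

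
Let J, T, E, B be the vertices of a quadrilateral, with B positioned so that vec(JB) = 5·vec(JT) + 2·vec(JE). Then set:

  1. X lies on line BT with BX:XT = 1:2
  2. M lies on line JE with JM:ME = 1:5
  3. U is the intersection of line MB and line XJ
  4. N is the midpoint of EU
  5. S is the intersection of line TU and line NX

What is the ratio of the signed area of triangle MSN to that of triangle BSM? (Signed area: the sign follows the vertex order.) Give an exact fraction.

Choose coordinates J = (0, 0), T = (1, 0), E = (0, 1), B = (5, 2).
1. X lies on line BT with BX:XT = 1:2 ⇒ X = (11/3, 4/3)
2. M lies on line JE with JM:ME = 1:5 ⇒ M = (0, 1/6)
3. U is the intersection of line MB and line XJ ⇒ U = (-55, -20)
4. N is the midpoint of EU ⇒ N = (-55/2, -19/2)
5. S is the intersection of line TU and line NX ⇒ S = (1089/25, 76/5)
2·[MSN] = -2299/300, 2·[BSM] = -352/75
[MSN]:[BSM] = -2299/300:-352/75 = 209/128

[MSN]:[BSM] = 209/128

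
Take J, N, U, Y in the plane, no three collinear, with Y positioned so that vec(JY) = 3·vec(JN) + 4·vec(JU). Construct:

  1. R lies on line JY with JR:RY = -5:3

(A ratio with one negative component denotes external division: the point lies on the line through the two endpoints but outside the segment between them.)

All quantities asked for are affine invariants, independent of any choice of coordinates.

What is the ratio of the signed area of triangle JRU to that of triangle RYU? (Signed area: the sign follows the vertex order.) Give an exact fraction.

[JRU]:[RYU] = -5/3

Work in coordinates with J = (0, 0), N = (1, 0), U = (0, 1), Y = (3, 4).
1. R lies on line JY with JR:RY = -5:3 ⇒ R = (15/2, 10)
2·[JRU] = 15/2, 2·[RYU] = -9/2
[JRU]:[RYU] = 15/2:-9/2 = -5/3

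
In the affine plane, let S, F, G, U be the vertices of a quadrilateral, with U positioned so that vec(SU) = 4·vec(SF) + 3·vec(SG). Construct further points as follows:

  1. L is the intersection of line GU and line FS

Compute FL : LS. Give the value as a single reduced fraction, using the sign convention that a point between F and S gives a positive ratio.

Set S = (0, 0), F = (1, 0), G = (0, 1), U = (4, 3); any affine frame gives the same invariant.
1. L is the intersection of line GU and line FS ⇒ L = (-2, 0)
L = F + t·(S−F) with t = 3, so FL:LS = t:(1−t) = 3:-2

FL:LS = -3/2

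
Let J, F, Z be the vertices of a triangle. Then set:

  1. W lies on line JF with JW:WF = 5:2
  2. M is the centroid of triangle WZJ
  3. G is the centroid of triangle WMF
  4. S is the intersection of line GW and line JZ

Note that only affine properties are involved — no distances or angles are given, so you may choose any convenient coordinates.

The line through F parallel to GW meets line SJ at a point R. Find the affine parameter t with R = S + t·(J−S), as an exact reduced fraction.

Assign J = (0, 0), F = (1, 0), Z = (0, 1) — the answer is frame-independent, so this choice is without loss of generality.
1. W lies on line JF with JW:WF = 5:2 ⇒ W = (5/7, 0)
2. M is the centroid of triangle WZJ ⇒ M = (5/21, 1/3)
3. G is the centroid of triangle WMF ⇒ G = (41/63, 1/9)
4. S is the intersection of line GW and line JZ ⇒ S = (0, 5/4)
through F parallel to GW: direction (4/63, -1/9); meets SJ at R = (0, 7/4)
R = S + t·(J−S) with t = -2/5

t = -2/5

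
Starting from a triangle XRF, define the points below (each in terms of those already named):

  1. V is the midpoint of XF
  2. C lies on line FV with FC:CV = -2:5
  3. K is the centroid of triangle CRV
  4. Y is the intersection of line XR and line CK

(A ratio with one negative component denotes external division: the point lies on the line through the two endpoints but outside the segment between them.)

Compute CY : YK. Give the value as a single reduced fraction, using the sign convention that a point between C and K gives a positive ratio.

CY:YK = -24/11

Assign X = (0, 0), R = (1, 0), F = (0, 1) — the answer is frame-independent, so this choice is without loss of generality.
1. V is the midpoint of XF ⇒ V = (0, 1/2)
2. C lies on line FV with FC:CV = -2:5 ⇒ C = (0, 4/3)
3. K is the centroid of triangle CRV ⇒ K = (1/3, 11/18)
4. Y is the intersection of line XR and line CK ⇒ Y = (8/13, 0)
Y = C + t·(K−C) with t = 24/13, so CY:YK = t:(1−t) = 24/13:-11/13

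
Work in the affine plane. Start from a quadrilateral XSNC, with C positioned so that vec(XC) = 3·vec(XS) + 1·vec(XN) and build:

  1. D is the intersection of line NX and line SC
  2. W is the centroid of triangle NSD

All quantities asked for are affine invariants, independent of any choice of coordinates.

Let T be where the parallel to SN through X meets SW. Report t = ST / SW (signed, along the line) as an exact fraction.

Work in coordinates with X = (0, 0), S = (1, 0), N = (0, 1), C = (3, 1).
1. D is the intersection of line NX and line SC ⇒ D = (0, -1/2)
2. W is the centroid of triangle NSD ⇒ W = (1/3, 1/6)
through X parallel to SN: direction (-1, 1); meets SW at T = (-1/3, 1/3)
T = S + t·(W−S) with t = 2

t = 2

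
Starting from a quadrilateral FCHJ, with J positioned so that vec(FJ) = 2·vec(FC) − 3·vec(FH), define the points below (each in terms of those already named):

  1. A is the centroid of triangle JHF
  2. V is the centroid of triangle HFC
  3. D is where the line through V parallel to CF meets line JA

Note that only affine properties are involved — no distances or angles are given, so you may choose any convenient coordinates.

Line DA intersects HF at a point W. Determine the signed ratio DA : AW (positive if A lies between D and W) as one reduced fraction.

DA:AW = -6/7

Set F = (0, 0), C = (1, 0), H = (0, 1), J = (2, -3); any affine frame gives the same invariant.
1. A is the centroid of triangle JHF ⇒ A = (2/3, -2/3)
2. V is the centroid of triangle HFC ⇒ V = (1/3, 1/3)
3. D is where the line through V parallel to CF meets line JA ⇒ D = (2/21, 1/3)
line DA meets HF at W = (0, 1/2)
A = D + t·(W−D) with t = -6, so DA:AW = -6:7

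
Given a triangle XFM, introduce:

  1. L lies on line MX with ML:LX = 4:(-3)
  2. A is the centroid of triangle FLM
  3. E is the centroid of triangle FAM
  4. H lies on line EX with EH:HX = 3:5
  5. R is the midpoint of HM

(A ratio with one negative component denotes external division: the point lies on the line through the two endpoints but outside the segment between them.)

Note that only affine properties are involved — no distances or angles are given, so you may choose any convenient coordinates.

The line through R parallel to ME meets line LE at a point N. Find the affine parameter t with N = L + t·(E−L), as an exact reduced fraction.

Set X = (0, 0), F = (1, 0), M = (0, 1); any affine frame gives the same invariant.
1. L lies on line MX with ML:LX = 4:(-3) ⇒ L = (0, -3)
2. A is the centroid of triangle FLM ⇒ A = (1/3, -2/3)
3. E is the centroid of triangle FAM ⇒ E = (4/9, 1/9)
4. H lies on line EX with EH:HX = 3:5 ⇒ H = (5/18, 5/72)
5. R is the midpoint of HM ⇒ R = (5/36, 77/144)
through R parallel to ME: direction (4/9, -8/9); meets LE at N = (61/144, -5/144)
N = L + t·(E−L) with t = 61/64

t = 61/64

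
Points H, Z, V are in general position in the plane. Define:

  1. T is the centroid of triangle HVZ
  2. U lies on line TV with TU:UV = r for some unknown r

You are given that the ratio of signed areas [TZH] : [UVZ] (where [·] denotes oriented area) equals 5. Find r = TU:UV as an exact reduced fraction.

r = 4

Work in coordinates with H = (0, 0), Z = (1, 0), V = (0, 1).
1. T is the centroid of triangle HVZ ⇒ T = (1/3, 1/3)
2. With TU:UV = r, write λ = r/(r+1) so U = T + λ·(V−T); U is affine-linear in λ
Every point depending on U is an affine combination of U and λ-independent points, so each such coordinate is linear in λ; the λ² term in each signed area is a multiple of (V−T)×(V−T) = 0, so 2·[TZH] and 2·[UVZ] are each linear in λ. Evaluating at λ=0 and λ=1:
  2·[TZH] = -1/3,   2·[UVZ] = 1/3·λ − 1/3
So [TZH]:[UVZ] = (-1/3) / (1/3·λ − 1/3). Setting this equal to 5:
  -1/3 = 5·(1/3·λ − 1/3)  ⇒  λ = 4/5
Then r = λ/(1−λ) = (4/5)/(1/5) = 4. Check: with r = 4, U = (1/15, 13/15) and [TZH]:[UVZ] = 5 as required.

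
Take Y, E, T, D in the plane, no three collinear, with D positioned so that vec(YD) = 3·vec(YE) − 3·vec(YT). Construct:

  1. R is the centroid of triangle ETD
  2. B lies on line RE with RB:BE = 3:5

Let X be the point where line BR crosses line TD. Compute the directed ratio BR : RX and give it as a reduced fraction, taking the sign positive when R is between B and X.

BR:RX = 3/4

Assign Y = (0, 0), E = (1, 0), T = (0, 1), D = (3, -3) — the answer is frame-independent, so this choice is without loss of generality.
1. R is the centroid of triangle ETD ⇒ R = (4/3, -2/3)
2. B lies on line RE with RB:BE = 3:5 ⇒ B = (29/24, -5/12)
line BR meets TD at X = (3/2, -1)
R = B + t·(X−B) with t = 3/7, so BR:RX = 3/7:4/7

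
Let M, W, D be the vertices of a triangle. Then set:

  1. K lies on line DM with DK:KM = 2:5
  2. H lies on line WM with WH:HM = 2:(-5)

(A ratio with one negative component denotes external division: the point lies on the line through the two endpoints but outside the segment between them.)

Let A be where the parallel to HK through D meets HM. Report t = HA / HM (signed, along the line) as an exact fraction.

t = -2/5

Work in coordinates with M = (0, 0), W = (1, 0), D = (0, 1).
1. K lies on line DM with DK:KM = 2:5 ⇒ K = (0, 5/7)
2. H lies on line WM with WH:HM = 2:(-5) ⇒ H = (5/3, 0)
through D parallel to HK: direction (-5/3, 5/7); meets HM at A = (7/3, 0)
A = H + t·(M−H) with t = -2/5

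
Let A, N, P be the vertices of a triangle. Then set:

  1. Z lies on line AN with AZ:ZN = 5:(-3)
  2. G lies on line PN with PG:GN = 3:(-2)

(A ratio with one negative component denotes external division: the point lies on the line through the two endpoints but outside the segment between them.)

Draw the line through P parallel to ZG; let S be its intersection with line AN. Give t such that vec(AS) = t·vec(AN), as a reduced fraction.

t = 1/4

Work in coordinates with A = (0, 0), N = (1, 0), P = (0, 1).
1. Z lies on line AN with AZ:ZN = 5:(-3) ⇒ Z = (5/2, 0)
2. G lies on line PN with PG:GN = 3:(-2) ⇒ G = (3, -2)
through P parallel to ZG: direction (1/2, -2); meets AN at S = (1/4, 0)
S = A + t·(N−A) with t = 1/4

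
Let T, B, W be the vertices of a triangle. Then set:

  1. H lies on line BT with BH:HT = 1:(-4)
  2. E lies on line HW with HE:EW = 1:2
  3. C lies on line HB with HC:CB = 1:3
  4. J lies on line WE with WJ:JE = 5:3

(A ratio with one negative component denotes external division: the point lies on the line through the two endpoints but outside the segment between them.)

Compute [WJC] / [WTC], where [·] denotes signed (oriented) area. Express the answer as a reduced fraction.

Work in coordinates with T = (0, 0), B = (1, 0), W = (0, 1).
1. H lies on line BT with BH:HT = 1:(-4) ⇒ H = (4/3, 0)
2. E lies on line HW with HE:EW = 1:2 ⇒ E = (8/9, 1/3)
3. C lies on line HB with HC:CB = 1:3 ⇒ C = (5/4, 0)
4. J lies on line WE with WJ:JE = 5:3 ⇒ J = (5/9, 7/12)
2·[WJC] = -5/144, 2·[WTC] = 5/4
[WJC]:[WTC] = -5/144:5/4 = -1/36

[WJC]:[WTC] = -1/36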